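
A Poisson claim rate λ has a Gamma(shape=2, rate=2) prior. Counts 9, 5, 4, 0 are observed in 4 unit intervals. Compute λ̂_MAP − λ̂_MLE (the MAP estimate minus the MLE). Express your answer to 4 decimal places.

Σxᵢ = 18. Posterior is Gamma(20, 6); MAP = (20−1)/6 = 19/6 ≈ 3.16667.
MLE = x̄ = 18/4 ≈ 4.50000.
Difference = 19/6 − 18/4 = -4/3 ≈ -1.3333.

MAP − MLE = -1.3333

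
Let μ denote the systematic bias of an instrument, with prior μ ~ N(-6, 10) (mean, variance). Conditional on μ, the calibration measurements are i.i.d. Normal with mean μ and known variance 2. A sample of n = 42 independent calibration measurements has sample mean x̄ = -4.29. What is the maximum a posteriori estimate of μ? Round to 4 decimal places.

n = 42, x̄ = -4.29.
For a Normal prior and Normal likelihood with known variance, the posterior is Normal; its mode equals its mean, the precision-weighted average.
Prior precision 1/σ₀² = 1/10 = 0.1; data precision n/σ² = 42/2 = 21.
μ̂ = (0.1·(-6) + 21·(-4.29)) / (0.1 + 21) = (-90.69)/21.1 = -9069/2110 ≈ -4.2981.

μ̂_MAP = -4.2981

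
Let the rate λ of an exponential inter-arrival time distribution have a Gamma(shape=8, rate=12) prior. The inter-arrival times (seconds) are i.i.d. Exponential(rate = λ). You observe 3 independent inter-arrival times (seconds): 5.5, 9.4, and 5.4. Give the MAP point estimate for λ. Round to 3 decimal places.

The Exponential(rate=λ) likelihood is ∝ λ^n e^(−λΣtᵢ). Here n = 3 and Σtᵢ = 5.5 + 9.4 + 5.4 = 20.3.
Posterior ∝ λ^7e^(−12λ) · λ^3e^(−20.3λ) = λ^10e^(−32.3λ), i.e. Gamma(11, 32.3).
Mode = (a−1)/b = 10/32.3 ≈ 0.310.

λ̂_MAP = 0.310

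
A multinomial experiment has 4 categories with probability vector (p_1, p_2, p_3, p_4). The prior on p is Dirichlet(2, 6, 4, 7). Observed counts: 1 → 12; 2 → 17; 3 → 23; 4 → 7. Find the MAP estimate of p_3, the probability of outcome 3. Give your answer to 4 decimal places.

The posterior is Dirichlet(αᵢ + nᵢ) = Dirichlet(14, 23, 27, 14).
For a Dirichlet(a₁,…,a_K) with all aᵢ > 1, the mode has j-th component (aⱼ − 1)/(Σaᵢ − K).
Here Σaᵢ = 78 and K = 4, so p_3 = (27 − 1)/(78 − 4) = 26/74 ≈ 0.3514.

MAP estimate: 0.3514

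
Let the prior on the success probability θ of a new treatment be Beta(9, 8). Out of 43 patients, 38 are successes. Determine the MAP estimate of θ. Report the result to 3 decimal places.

Prior: Beta(9, 8).
Data: 38 successes in 43 trials. The binomial likelihood contributes θ^38(1−θ)^5, so the posterior is Beta(9+38, 8+5) = Beta(47, 13).
For Beta(a, b) with a, b > 1 the mode is (a−1)/(a+b−2) = 46/58 ≈ 0.793.

θ̂_MAP = 0.793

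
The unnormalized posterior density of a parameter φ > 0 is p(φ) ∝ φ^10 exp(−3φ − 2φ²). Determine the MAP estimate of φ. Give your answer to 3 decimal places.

ℓ'(φ) = 10/φ − 3 − 4φ. Setting this to zero and multiplying by φ: 4φ² + 3φ − 10 = 0.
φ = (−3 + √(3² + 4·4·10)) / (2·4) = (−3 + √169) / 8 = (−3 + 13)/8 = 5/4.
ℓ''(φ) = −10/φ² − 4 < 0, confirming a maximum.

φ̂_MAP = 1.250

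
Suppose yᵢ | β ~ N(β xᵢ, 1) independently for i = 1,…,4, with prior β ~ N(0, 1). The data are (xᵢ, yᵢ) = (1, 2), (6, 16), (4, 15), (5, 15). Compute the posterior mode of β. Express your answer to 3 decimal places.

log p(β | y) = −Σ(yᵢ − βxᵢ)²/(2·1) − β²/(2·1) + const.
Setting the derivative to zero: Σxᵢ(yᵢ − βxᵢ)/1 − β/1 = 0, so β = Σxᵢyᵢ / (Σxᵢ² + σ²/τ²).
Σxᵢyᵢ = 1·2 + 6·16 + 4·15 + 5·15 = 233; Σxᵢ² = 78; σ²/τ² = 1.
β̂_MAP = 233 / (78 + 1) = 233/79 ≈ 2.949.

β̂_MAP = 2.949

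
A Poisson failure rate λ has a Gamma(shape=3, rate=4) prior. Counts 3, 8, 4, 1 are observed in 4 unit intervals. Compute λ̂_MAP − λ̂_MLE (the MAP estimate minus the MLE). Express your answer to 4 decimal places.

Σxᵢ = 16. Posterior is Gamma(19, 8); MAP = (19−1)/8 = 18/8 ≈ 2.25000.
MLE = x̄ = 16/4 ≈ 4.00000.
Difference = 18/8 − 16/4 = -7/4 ≈ -1.7500.

MAP − MLE = -1.7500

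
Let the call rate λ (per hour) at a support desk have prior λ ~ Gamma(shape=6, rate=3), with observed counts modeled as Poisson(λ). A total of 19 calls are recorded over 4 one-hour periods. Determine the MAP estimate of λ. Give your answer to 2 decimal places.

λ̂_MAP = 3.43

Σxᵢ = 19, n = 4.
Posterior ∝ λ^5e^(−3λ) · λ^19e^(−4λ) = λ^24e^(−7λ), i.e. Gamma(shape=25, rate=7).
The mode of a Gamma(a, b) with a ≥ 1 (shape–rate) is (a−1)/b = 24/7 ≈ 3.43.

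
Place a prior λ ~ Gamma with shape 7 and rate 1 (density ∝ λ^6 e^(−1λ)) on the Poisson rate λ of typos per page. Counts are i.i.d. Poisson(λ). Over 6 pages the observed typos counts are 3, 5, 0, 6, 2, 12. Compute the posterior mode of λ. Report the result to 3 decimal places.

λ̂_MAP = 4.857

Σxᵢ = 3+5+0+6+2+12 = 28, with n = 6.
Posterior ∝ λ^6e^(−1λ) · λ^28e^(−6λ) = λ^34e^(−7λ), i.e. Gamma(shape=35, rate=7).
The mode of a Gamma(a, b) with a ≥ 1 (shape–rate) is (a−1)/b = 34/7 ≈ 4.857.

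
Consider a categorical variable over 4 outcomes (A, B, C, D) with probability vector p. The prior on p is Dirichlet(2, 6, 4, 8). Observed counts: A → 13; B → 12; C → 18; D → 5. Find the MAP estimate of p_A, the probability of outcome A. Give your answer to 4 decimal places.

The posterior is Dirichlet(αᵢ + nᵢ) = Dirichlet(15, 18, 22, 13).
For a Dirichlet(a₁,…,a_K) with all aᵢ > 1, the mode has j-th component (aⱼ − 1)/(Σaᵢ − K).
Here Σaᵢ = 68 and K = 4, so p_A = (15 − 1)/(68 − 4) = 14/64 ≈ 0.2188.

MAP estimate of p_A = 0.2188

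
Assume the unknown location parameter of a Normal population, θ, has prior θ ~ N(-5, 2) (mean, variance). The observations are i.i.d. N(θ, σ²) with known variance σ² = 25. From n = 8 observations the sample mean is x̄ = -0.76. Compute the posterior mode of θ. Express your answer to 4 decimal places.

n = 8, x̄ = -0.76.
For a Normal prior and Normal likelihood with known variance, the posterior is Normal; its mode equals its mean, the precision-weighted average.
Prior precision 1/σ₀² = 1/2 = 0.5; data precision n/σ² = 8/25 = 0.32.
θ̂ = (0.5·(-5) + 0.32·(-0.76)) / (0.5 + 0.32) = (-2.7432)/0.82 = -3429/1025 ≈ -3.3454.

θ̂_MAP = -3.3454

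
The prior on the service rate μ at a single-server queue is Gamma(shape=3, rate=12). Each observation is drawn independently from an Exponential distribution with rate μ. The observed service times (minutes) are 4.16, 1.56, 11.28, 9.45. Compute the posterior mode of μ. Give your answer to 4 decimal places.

The Exponential(rate=μ) likelihood is ∝ μ^n e^(−μΣtᵢ). Here n = 4 and Σtᵢ = 4.16 + 1.56 + 11.28 + 9.45 = 26.45.
Posterior ∝ μ^2e^(−12μ) · μ^4e^(−26.45μ) = μ^6e^(−38.45μ), i.e. Gamma(7, 38.45).
Mode = (a−1)/b = 6/38.45 ≈ 0.1560.

μ̂_MAP = 0.1560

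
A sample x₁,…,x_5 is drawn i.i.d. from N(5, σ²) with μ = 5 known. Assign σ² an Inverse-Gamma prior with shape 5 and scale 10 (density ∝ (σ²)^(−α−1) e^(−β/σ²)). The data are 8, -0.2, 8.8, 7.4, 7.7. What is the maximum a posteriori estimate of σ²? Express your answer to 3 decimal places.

Sum of squared deviations about the known mean: SS = (8−5)² + (-0.2−5)² + (8.8−5)² + (7.4−5)² + (7.7−5)² = 63.53.
The Normal likelihood contributes (σ²)^(−n/2) exp(−SS/(2σ²)), so the posterior is Inverse-Gamma(α + n/2, β + SS/2) = Inverse-Gamma(7.5, 41.765).
The mode of Inverse-Gamma(a, b) is b/(a+1) = 41.765/8.5 ≈ 4.914.

σ̂²_MAP = 4.914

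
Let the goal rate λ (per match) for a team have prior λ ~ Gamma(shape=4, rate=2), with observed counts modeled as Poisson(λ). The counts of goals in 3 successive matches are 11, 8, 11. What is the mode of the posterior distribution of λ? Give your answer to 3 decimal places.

λ̂_MAP = 6.600

Σxᵢ = 11+8+11 = 30, with n = 3.
Posterior ∝ λ^3e^(−2λ) · λ^30e^(−3λ) = λ^33e^(−5λ), i.e. Gamma(shape=34, rate=5).
The mode of a Gamma(a, b) with a ≥ 1 (shape–rate) is (a−1)/b = 33/5 ≈ 6.600.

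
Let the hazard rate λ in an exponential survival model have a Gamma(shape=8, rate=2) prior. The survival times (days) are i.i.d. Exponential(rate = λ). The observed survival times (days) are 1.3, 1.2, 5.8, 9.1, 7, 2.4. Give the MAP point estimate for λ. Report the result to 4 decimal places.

λ̂_MAP = 0.4514

The Exponential(rate=λ) likelihood is ∝ λ^n e^(−λΣtᵢ). Here n = 6 and Σtᵢ = 1.3 + 1.2 + 5.8 + 9.1 + 7 + 2.4 = 26.8.
Posterior ∝ λ^7e^(−2λ) · λ^6e^(−26.8λ) = λ^13e^(−28.8λ), i.e. Gamma(14, 28.8).
Mode = (a−1)/b = 13/28.8 ≈ 0.4514.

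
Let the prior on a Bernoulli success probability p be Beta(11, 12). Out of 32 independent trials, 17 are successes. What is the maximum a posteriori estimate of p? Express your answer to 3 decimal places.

Prior: Beta(11, 12).
Data: 17 successes in 32 trials. The binomial likelihood contributes p^17(1−p)^15, so the posterior is Beta(11+17, 12+15) = Beta(28, 27).
For Beta(a, b) with a, b > 1 the mode is (a−1)/(a+b−2) = 27/53 ≈ 0.509.

p̂_MAP = 0.509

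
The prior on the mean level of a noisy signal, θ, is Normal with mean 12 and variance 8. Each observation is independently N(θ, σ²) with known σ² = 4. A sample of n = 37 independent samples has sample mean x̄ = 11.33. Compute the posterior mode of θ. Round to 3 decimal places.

n = 37, x̄ = 11.33.
For a Normal prior and Normal likelihood with known variance, the posterior is Normal; its mode equals its mean, the precision-weighted average.
Prior precision 1/σ₀² = 1/8 = 0.125; data precision n/σ² = 37/4 = 9.25.
θ̂ = (0.125·12 + 9.25·11.33) / (0.125 + 9.25) = 106.3025/9.375 = 42521/3750 ≈ 11.339.

θ̂_MAP = 11.339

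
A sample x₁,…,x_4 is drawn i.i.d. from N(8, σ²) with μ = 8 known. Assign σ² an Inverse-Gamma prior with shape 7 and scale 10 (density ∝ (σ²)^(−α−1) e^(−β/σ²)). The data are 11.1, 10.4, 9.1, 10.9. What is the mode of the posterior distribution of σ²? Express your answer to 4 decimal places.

Sum of squared deviations about the known mean: SS = (11.1−8)² + (10.4−8)² + (9.1−8)² + (10.9−8)² = 24.99.
The Normal likelihood contributes (σ²)^(−n/2) exp(−SS/(2σ²)), so the posterior is Inverse-Gamma(α + n/2, β + SS/2) = Inverse-Gamma(9, 22.495).
The mode of Inverse-Gamma(a, b) is b/(a+1) = 22.495/10 ≈ 2.2495.

σ̂²_MAP = 2.2495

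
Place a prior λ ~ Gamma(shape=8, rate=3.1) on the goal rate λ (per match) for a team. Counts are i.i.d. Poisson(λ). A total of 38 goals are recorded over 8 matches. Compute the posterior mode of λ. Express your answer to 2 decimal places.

Σxᵢ = 38, n = 8.
Posterior ∝ λ^7e^(−3.1λ) · λ^38e^(−8λ) = λ^45e^(−11.1λ), i.e. Gamma(shape=46, rate=11.1).
The mode of a Gamma(a, b) with a ≥ 1 (shape–rate) is (a−1)/b = 45/11.1 ≈ 4.05.

λ̂_MAP = 4.05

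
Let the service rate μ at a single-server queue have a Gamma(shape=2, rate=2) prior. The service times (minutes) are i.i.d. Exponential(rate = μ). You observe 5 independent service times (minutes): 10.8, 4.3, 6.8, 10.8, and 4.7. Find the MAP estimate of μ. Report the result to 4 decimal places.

The Exponential(rate=μ) likelihood is ∝ μ^n e^(−μΣtᵢ). Here n = 5 and Σtᵢ = 10.8 + 4.3 + 6.8 + 10.8 + 4.7 = 37.4.
Posterior ∝ μe^(−2μ) · μ^5e^(−37.4μ) = μ^6e^(−39.4μ), i.e. Gamma(7, 39.4).
Mode = (a−1)/b = 6/39.4 ≈ 0.1523.

μ̂_MAP = 0.1523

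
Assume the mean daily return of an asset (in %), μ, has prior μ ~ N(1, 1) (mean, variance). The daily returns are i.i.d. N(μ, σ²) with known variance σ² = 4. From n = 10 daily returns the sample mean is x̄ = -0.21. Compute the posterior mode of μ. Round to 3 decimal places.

n = 10, x̄ = -0.21.
For a Normal prior and Normal likelihood with known variance, the posterior is Normal; its mode equals its mean, the precision-weighted average.
Prior precision 1/σ₀² = 1/1 = 1; data precision n/σ² = 10/4 = 2.5.
μ̂ = (1·1 + 2.5·(-0.21)) / (1 + 2.5) = 0.475/3.5 = 19/140 ≈ 0.136.

μ̂_MAP = 0.136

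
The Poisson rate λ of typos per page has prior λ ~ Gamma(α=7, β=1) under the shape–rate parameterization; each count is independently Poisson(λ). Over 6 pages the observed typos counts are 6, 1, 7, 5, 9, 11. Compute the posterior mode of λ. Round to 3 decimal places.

Σxᵢ = 6+1+7+5+9+11 = 39, with n = 6.
Posterior ∝ λ^6e^(−1λ) · λ^39e^(−6λ) = λ^45e^(−7λ), i.e. Gamma(shape=46, rate=7).
The mode of a Gamma(a, b) with a ≥ 1 (shape–rate) is (a−1)/b = 45/7 ≈ 6.429.

λ̂_MAP = 6.429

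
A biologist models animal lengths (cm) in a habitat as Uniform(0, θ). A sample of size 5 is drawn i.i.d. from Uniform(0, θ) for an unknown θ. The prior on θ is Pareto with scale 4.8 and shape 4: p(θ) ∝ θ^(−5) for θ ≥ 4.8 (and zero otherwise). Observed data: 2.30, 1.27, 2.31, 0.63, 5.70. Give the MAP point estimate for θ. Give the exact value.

θ̂_MAP = 5.70

The Uniform(0, θ) likelihood is θ^(−n) for θ ≥ max(xᵢ), zero otherwise. Here max(xᵢ) = 5.70.
Posterior ∝ θ^(−5) · θ^(−5) = θ^(−10) on θ ≥ max(4.8, 5.70) = 5.70.
This density is strictly decreasing in θ, so the posterior mode lies at the lower boundary of the support.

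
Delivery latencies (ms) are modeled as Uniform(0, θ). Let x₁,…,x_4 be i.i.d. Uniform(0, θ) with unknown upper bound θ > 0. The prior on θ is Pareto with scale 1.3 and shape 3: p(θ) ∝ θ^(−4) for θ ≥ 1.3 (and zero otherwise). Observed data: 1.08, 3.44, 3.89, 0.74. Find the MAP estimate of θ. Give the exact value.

θ̂_MAP = 3.89

The Uniform(0, θ) likelihood is θ^(−n) for θ ≥ max(xᵢ), zero otherwise. Here max(xᵢ) = 3.89.
Posterior ∝ θ^(−4) · θ^(−4) = θ^(−8) on θ ≥ max(1.3, 3.89) = 3.89.
This density is strictly decreasing in θ, so the posterior mode lies at the lower boundary of the support.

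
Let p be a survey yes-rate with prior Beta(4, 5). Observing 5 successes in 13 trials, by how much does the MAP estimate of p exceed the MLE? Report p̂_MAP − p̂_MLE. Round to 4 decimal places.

MAP − MLE = 0.0154

Posterior is Beta(9, 13); MAP = (9−1)/(22−2) = 8/20 ≈ 0.40000.
MLE ignores the prior: p̂_MLE = k/n = 5/13 ≈ 0.38462.
Difference = 8/20 − 5/13 = 1/65 ≈ 0.0154.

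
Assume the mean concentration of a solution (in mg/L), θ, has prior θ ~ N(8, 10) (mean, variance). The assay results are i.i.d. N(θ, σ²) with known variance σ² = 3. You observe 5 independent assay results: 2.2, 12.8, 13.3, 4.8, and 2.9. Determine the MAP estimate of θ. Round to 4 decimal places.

θ̂_MAP = 7.2453

n = 5; x̄ = (2.2 + 12.8 + 13.3 + 4.8 + 2.9)/5 = 36/5 = 7.2.
For a Normal prior and Normal likelihood with known variance, the posterior is Normal; its mode equals its mean, the precision-weighted average.
Prior precision 1/σ₀² = 1/10 = 0.1; data precision n/σ² = 5/3.
θ̂ = (0.1·8 + (5/3)·7.2) / (0.1 + 5/3) = 12.8/(53/30) = 384/53 ≈ 7.2453.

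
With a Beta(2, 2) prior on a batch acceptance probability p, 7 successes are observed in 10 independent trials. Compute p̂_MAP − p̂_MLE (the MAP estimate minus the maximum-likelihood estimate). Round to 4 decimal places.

Posterior is Beta(9, 5); MAP = (9−1)/(14−2) = 8/12 ≈ 0.66667.
MLE ignores the prior: p̂_MLE = k/n = 7/10 ≈ 0.70000.
Difference = 8/12 − 7/10 = -1/30 ≈ -0.0333.

MAP − MLE = -0.0333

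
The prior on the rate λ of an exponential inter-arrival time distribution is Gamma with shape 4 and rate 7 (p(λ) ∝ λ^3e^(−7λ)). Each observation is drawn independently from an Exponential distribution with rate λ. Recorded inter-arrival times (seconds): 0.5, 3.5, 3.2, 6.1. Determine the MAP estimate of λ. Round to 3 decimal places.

The Exponential(rate=λ) likelihood is ∝ λ^n e^(−λΣtᵢ). Here n = 4 and Σtᵢ = 0.5 + 3.5 + 3.2 + 6.1 = 13.3.
Posterior ∝ λ^3e^(−7λ) · λ^4e^(−13.3λ) = λ^7e^(−20.3λ), i.e. Gamma(8, 20.3).
Mode = (a−1)/b = 7/20.3 ≈ 0.345.

λ̂_MAP = 0.345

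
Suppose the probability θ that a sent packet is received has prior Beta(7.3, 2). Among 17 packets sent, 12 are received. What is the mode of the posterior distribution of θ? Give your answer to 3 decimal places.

θ̂_MAP = 0.753

Prior: Beta(7.3, 2).
Data: 12 successes in 17 trials. The binomial likelihood contributes θ^12(1−θ)^5, so the posterior is Beta(7.3+12, 2+5) = Beta(19.3, 7).
For Beta(a, b) with a, b > 1 the mode is (a−1)/(a+b−2) = 18.3/24.3 ≈ 0.753.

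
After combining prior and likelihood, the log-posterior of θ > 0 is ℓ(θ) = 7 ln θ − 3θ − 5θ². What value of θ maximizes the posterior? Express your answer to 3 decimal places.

ℓ'(θ) = 7/θ − 3 − 10θ. Setting this to zero and multiplying by θ: 10θ² + 3θ − 7 = 0.
θ = (−3 + √(3² + 4·10·7)) / (2·10) = (−3 + √289) / 20 = (−3 + 17)/20 = 7/10.
ℓ''(θ) = −7/θ² − 10 < 0, confirming a maximum.

θ̂_MAP = 0.700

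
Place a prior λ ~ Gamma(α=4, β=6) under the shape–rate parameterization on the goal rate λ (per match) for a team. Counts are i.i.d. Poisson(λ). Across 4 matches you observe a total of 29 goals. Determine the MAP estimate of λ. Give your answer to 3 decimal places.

λ̂_MAP = 3.200

Σxᵢ = 29, n = 4.
Posterior ∝ λ^3e^(−6λ) · λ^29e^(−4λ) = λ^32e^(−10λ), i.e. Gamma(shape=33, rate=10).
The mode of a Gamma(a, b) with a ≥ 1 (shape–rate) is (a−1)/b = 32/10 ≈ 3.200.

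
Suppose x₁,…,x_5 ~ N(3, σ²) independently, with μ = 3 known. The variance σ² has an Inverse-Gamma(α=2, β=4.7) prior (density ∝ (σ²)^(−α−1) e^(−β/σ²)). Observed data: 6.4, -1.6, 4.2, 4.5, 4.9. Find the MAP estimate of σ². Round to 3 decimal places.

σ̂²_MAP = 4.493

Sum of squared deviations about the known mean: SS = (6.4−3)² + (-1.6−3)² + (4.2−3)² + (4.5−3)² + (4.9−3)² = 40.02.
The Normal likelihood contributes (σ²)^(−n/2) exp(−SS/(2σ²)), so the posterior is Inverse-Gamma(α + n/2, β + SS/2) = Inverse-Gamma(4.5, 24.71).
The mode of Inverse-Gamma(a, b) is b/(a+1) = 24.71/5.5 ≈ 4.493.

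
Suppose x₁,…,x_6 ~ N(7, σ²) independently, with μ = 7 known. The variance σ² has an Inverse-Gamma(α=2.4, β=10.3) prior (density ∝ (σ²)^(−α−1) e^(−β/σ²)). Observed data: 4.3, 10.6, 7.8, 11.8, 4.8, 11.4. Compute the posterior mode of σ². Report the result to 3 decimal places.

σ̂²_MAP = 6.932

Sum of squared deviations about the known mean: SS = (4.3−7)² + (10.6−7)² + (7.8−7)² + (11.8−7)² + (4.8−7)² + (11.4−7)² = 68.13.
The Normal likelihood contributes (σ²)^(−n/2) exp(−SS/(2σ²)), so the posterior is Inverse-Gamma(α + n/2, β + SS/2) = Inverse-Gamma(5.4, 44.365).
The mode of Inverse-Gamma(a, b) is b/(a+1) = 44.365/6.4 ≈ 6.932.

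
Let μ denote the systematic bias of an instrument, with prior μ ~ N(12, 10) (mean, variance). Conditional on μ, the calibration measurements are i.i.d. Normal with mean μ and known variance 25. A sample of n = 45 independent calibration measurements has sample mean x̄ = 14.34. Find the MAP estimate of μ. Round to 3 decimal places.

n = 45, x̄ = 14.34.
For a Normal prior and Normal likelihood with known variance, the posterior is Normal; its mode equals its mean, the precision-weighted average.
Prior precision 1/σ₀² = 1/10 = 0.1; data precision n/σ² = 45/25 = 1.8.
μ̂ = (0.1·12 + 1.8·14.34) / (0.1 + 1.8) = 27.012/1.9 = 6753/475 ≈ 14.217.

μ̂_MAP = 14.217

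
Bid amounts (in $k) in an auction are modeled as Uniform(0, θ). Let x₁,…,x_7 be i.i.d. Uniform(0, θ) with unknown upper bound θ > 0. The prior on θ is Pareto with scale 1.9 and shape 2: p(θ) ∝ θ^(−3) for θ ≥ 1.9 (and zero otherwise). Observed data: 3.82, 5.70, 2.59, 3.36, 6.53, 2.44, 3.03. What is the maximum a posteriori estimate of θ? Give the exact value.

θ̂_MAP = 6.53

The Uniform(0, θ) likelihood is θ^(−n) for θ ≥ max(xᵢ), zero otherwise. Here max(xᵢ) = 6.53.
Posterior ∝ θ^(−3) · θ^(−7) = θ^(−10) on θ ≥ max(1.9, 6.53) = 6.53.
This density is strictly decreasing in θ, so the posterior mode lies at the lower boundary of the support.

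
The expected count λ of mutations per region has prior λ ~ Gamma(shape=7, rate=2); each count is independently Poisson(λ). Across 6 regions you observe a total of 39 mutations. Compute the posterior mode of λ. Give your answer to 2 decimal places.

λ̂_MAP = 5.63

Σxᵢ = 39, n = 6.
Posterior ∝ λ^6e^(−2λ) · λ^39e^(−6λ) = λ^45e^(−8λ), i.e. Gamma(shape=46, rate=8).
The mode of a Gamma(a, b) with a ≥ 1 (shape–rate) is (a−1)/b = 45/8 ≈ 5.63.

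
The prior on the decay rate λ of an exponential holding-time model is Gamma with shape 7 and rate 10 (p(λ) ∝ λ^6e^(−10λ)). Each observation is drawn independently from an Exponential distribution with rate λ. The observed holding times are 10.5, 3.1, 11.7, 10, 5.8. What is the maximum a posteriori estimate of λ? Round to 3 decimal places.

The Exponential(rate=λ) likelihood is ∝ λ^n e^(−λΣtᵢ). Here n = 5 and Σtᵢ = 10.5 + 3.1 + 11.7 + 10 + 5.8 = 41.1.
Posterior ∝ λ^6e^(−10λ) · λ^5e^(−41.1λ) = λ^11e^(−51.1λ), i.e. Gamma(12, 51.1).
Mode = (a−1)/b = 11/51.1 ≈ 0.215.

λ̂_MAP = 0.215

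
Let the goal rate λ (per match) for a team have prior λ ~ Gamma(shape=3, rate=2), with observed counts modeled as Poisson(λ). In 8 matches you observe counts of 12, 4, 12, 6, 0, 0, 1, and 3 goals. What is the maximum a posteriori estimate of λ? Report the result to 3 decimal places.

λ̂_MAP = 4.000

Σxᵢ = 12+4+12+6+0+0+1+3 = 38, with n = 8.
Posterior ∝ λ^2e^(−2λ) · λ^38e^(−8λ) = λ^40e^(−10λ), i.e. Gamma(shape=41, rate=10).
The mode of a Gamma(a, b) with a ≥ 1 (shape–rate) is (a−1)/b = 40/10 ≈ 4.000.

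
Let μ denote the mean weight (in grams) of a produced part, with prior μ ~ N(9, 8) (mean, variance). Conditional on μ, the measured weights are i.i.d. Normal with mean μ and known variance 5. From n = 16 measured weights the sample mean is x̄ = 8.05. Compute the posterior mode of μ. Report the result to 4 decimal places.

n = 16, x̄ = 8.05.
For a Normal prior and Normal likelihood with known variance, the posterior is Normal; its mode equals its mean, the precision-weighted average.
Prior precision 1/σ₀² = 1/8 = 0.125; data precision n/σ² = 16/5 = 3.2.
μ̂ = (0.125·9 + 3.2·8.05) / (0.125 + 3.2) = 26.885/3.325 = 283/35 ≈ 8.0857.

μ̂_MAP = 8.0857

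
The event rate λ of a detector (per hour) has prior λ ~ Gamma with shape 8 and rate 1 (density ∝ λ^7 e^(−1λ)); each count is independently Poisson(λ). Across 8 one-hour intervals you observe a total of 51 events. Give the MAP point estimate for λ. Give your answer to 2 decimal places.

Σxᵢ = 51, n = 8.
Posterior ∝ λ^7e^(−1λ) · λ^51e^(−8λ) = λ^58e^(−9λ), i.e. Gamma(shape=59, rate=9).
The mode of a Gamma(a, b) with a ≥ 1 (shape–rate) is (a−1)/b = 58/9 ≈ 6.44.

λ̂_MAP = 6.44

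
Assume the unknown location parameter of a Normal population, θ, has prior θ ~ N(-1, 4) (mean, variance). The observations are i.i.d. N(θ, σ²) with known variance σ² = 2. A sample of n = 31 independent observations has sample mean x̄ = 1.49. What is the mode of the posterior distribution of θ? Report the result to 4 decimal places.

θ̂_MAP = 1.4505

n = 31, x̄ = 1.49.
For a Normal prior and Normal likelihood with known variance, the posterior is Normal; its mode equals its mean, the precision-weighted average.
Prior precision 1/σ₀² = 1/4 = 0.25; data precision n/σ² = 31/2 = 15.5.
θ̂ = (0.25·(-1) + 15.5·1.49) / (0.25 + 15.5) = 22.845/15.75 = 1523/1050 ≈ 1.4505.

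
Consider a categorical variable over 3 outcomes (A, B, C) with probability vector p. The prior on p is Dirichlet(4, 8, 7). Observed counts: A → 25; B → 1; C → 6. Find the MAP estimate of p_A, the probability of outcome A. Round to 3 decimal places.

The posterior is Dirichlet(αᵢ + nᵢ) = Dirichlet(29, 9, 13).
For a Dirichlet(a₁,…,a_K) with all aᵢ > 1, the mode has j-th component (aⱼ − 1)/(Σaᵢ − K).
Here Σaᵢ = 51 and K = 3, so p_A = (29 − 1)/(51 − 3) = 28/48 ≈ 0.583.

MAP estimate of p_A = 0.583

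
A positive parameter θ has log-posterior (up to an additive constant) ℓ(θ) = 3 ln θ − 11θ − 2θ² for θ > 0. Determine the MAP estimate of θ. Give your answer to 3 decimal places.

θ̂_MAP = 0.250

ℓ'(θ) = 3/θ − 11 − 4θ. Setting this to zero and multiplying by θ: 4θ² + 11θ − 3 = 0.
θ = (−11 + √(11² + 4·4·3)) / (2·4) = (−11 + √169) / 8 = (−11 + 13)/8 = 1/4.
ℓ''(θ) = −3/θ² − 4 < 0, confirming a maximum.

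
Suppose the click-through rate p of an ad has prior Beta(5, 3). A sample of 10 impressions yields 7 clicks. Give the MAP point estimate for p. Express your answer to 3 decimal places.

Prior: Beta(5, 3).
Data: 7 successes in 10 trials. The binomial likelihood contributes p^7(1−p)^3, so the posterior is Beta(5+7, 3+3) = Beta(12, 6).
For Beta(a, b) with a, b > 1 the mode is (a−1)/(a+b−2) = 11/16 ≈ 0.688.

p̂_MAP = 0.688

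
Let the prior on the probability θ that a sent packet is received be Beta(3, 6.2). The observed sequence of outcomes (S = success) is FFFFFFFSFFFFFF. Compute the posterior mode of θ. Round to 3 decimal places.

θ̂_MAP = 0.142

Prior: Beta(3, 6.2).
Data: 1 success in 14 trials (from the sequence). The binomial likelihood contributes θ(1−θ)^13, so the posterior is Beta(3+1, 6.2+13) = Beta(4, 19.2).
For Beta(a, b) with a, b > 1 the mode is (a−1)/(a+b−2) = 3/21.2 ≈ 0.142.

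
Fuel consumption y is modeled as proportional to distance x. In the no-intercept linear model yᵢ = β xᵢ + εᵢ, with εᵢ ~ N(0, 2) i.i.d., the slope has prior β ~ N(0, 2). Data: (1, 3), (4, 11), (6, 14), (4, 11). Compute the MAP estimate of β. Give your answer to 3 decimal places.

log p(β | y) = −Σ(yᵢ − βxᵢ)²/(2·2) − β²/(2·2) + const.
Setting the derivative to zero: Σxᵢ(yᵢ − βxᵢ)/2 − β/2 = 0, so β = Σxᵢyᵢ / (Σxᵢ² + σ²/τ²).
Σxᵢyᵢ = 1·3 + 4·11 + 6·14 + 4·11 = 175; Σxᵢ² = 69; σ²/τ² = 1.
β̂_MAP = 175 / (69 + 1) = 175/70 ≈ 2.500.

β̂_MAP = 2.500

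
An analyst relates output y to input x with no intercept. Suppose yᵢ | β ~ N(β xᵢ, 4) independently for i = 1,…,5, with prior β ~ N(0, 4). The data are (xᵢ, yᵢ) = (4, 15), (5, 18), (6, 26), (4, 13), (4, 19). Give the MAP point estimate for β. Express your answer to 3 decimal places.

log p(β | y) = −Σ(yᵢ − βxᵢ)²/(2·4) − β²/(2·4) + const.
Setting the derivative to zero: Σxᵢ(yᵢ − βxᵢ)/4 − β/4 = 0, so β = Σxᵢyᵢ / (Σxᵢ² + σ²/τ²).
Σxᵢyᵢ = 4·15 + 5·18 + 6·26 + 4·13 + 4·19 = 434; Σxᵢ² = 109; σ²/τ² = 1.
β̂_MAP = 434 / (109 + 1) = 434/110 ≈ 3.945.

β̂_MAP = 3.945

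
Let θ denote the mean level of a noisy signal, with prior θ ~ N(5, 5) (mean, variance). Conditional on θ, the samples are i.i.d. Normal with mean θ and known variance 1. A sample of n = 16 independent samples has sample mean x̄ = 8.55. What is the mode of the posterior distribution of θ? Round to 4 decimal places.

n = 16, x̄ = 8.55.
For a Normal prior and Normal likelihood with known variance, the posterior is Normal; its mode equals its mean, the precision-weighted average.
Prior precision 1/σ₀² = 1/5 = 0.2; data precision n/σ² = 16/1 = 16.
θ̂ = (0.2·5 + 16·8.55) / (0.2 + 16) = 137.8/16.2 = 689/81 ≈ 8.5062.

θ̂_MAP = 8.5062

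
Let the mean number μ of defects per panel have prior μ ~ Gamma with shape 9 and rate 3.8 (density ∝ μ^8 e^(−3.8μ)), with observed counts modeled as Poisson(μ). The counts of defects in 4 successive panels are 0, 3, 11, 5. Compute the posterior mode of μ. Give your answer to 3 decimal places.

μ̂_MAP = 3.462

Σxᵢ = 0+3+11+5 = 19, with n = 4.
Posterior ∝ μ^8e^(−3.8μ) · μ^19e^(−4μ) = μ^27e^(−7.8μ), i.e. Gamma(shape=28, rate=7.8).
The mode of a Gamma(a, b) with a ≥ 1 (shape–rate) is (a−1)/b = 27/7.8 ≈ 3.462.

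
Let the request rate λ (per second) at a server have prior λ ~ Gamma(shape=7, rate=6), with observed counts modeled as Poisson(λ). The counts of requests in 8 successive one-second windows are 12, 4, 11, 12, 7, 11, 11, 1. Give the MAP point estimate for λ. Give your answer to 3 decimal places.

λ̂_MAP = 5.357

Σxᵢ = 12+4+11+12+7+11+11+1 = 69, with n = 8.
Posterior ∝ λ^6e^(−6λ) · λ^69e^(−8λ) = λ^75e^(−14λ), i.e. Gamma(shape=76, rate=14).
The mode of a Gamma(a, b) with a ≥ 1 (shape–rate) is (a−1)/b = 75/14 ≈ 5.357.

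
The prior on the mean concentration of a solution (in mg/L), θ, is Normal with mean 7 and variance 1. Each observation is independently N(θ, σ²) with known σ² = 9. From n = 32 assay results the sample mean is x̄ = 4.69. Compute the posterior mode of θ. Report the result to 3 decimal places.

n = 32, x̄ = 4.69.
For a Normal prior and Normal likelihood with known variance, the posterior is Normal; its mode equals its mean, the precision-weighted average.
Prior precision 1/σ₀² = 1/1 = 1; data precision n/σ² = 32/9.
θ̂ = (1·7 + (32/9)·4.69) / (1 + 32/9) = (5327/225)/(41/9) = 5327/1025 ≈ 5.197.

θ̂_MAP = 5.197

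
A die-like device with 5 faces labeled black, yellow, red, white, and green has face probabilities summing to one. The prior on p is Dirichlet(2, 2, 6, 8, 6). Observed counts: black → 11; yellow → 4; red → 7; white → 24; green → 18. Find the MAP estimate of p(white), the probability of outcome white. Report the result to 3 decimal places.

The posterior is Dirichlet(αᵢ + nᵢ) = Dirichlet(13, 6, 13, 32, 24).
For a Dirichlet(a₁,…,a_K) with all aᵢ > 1, the mode has j-th component (aⱼ − 1)/(Σaᵢ − K).
Here Σaᵢ = 88 and K = 5, so p(white) = (32 − 1)/(88 − 5) = 31/83 ≈ 0.373.

MAP estimate of p(white) = 0.373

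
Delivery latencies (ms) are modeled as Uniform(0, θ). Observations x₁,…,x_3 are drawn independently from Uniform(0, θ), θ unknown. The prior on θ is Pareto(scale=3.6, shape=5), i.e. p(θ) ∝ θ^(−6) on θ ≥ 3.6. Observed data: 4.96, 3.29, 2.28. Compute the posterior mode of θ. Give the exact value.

The Uniform(0, θ) likelihood is θ^(−n) for θ ≥ max(xᵢ), zero otherwise. Here max(xᵢ) = 4.96.
Posterior ∝ θ^(−6) · θ^(−3) = θ^(−9) on θ ≥ max(3.6, 4.96) = 4.96.
This density is strictly decreasing in θ, so the posterior mode lies at the lower boundary of the support.

θ̂_MAP = 4.96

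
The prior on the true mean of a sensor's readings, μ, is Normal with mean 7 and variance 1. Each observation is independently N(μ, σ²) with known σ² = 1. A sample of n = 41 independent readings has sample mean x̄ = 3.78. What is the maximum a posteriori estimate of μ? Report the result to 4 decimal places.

μ̂_MAP = 3.8567

n = 41, x̄ = 3.78.
For a Normal prior and Normal likelihood with known variance, the posterior is Normal; its mode equals its mean, the precision-weighted average.
Prior precision 1/σ₀² = 1/1 = 1; data precision n/σ² = 41/1 = 41.
μ̂ = (1·7 + 41·3.78) / (1 + 41) = 161.98/42 = 1157/300 ≈ 3.8567.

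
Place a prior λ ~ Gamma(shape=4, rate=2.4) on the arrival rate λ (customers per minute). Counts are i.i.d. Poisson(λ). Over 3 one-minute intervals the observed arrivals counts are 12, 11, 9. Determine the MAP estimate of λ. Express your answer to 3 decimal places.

λ̂_MAP = 6.481

Σxᵢ = 12+11+9 = 32, with n = 3.
Posterior ∝ λ^3e^(−2.4λ) · λ^32e^(−3λ) = λ^35e^(−5.4λ), i.e. Gamma(shape=36, rate=5.4).
The mode of a Gamma(a, b) with a ≥ 1 (shape–rate) is (a−1)/b = 35/5.4 ≈ 6.481.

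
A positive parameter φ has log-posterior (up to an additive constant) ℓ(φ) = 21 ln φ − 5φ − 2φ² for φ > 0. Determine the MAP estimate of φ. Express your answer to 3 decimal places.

φ̂_MAP = 1.750

ℓ'(φ) = 21/φ − 5 − 4φ. Setting this to zero and multiplying by φ: 4φ² + 5φ − 21 = 0.
φ = (−5 + √(5² + 4·4·21)) / (2·4) = (−5 + √361) / 8 = (−5 + 19)/8 = 7/4.
ℓ''(φ) = −21/φ² − 4 < 0, confirming a maximum.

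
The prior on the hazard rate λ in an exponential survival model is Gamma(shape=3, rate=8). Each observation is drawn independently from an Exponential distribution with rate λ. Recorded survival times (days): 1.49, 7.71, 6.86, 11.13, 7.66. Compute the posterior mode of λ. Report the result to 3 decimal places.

λ̂_MAP = 0.163

The Exponential(rate=λ) likelihood is ∝ λ^n e^(−λΣtᵢ). Here n = 5 and Σtᵢ = 1.49 + 7.71 + 6.86 + 11.13 + 7.66 = 34.85.
Posterior ∝ λ^2e^(−8λ) · λ^5e^(−34.85λ) = λ^7e^(−42.85λ), i.e. Gamma(8, 42.85).
Mode = (a−1)/b = 7/42.85 ≈ 0.163.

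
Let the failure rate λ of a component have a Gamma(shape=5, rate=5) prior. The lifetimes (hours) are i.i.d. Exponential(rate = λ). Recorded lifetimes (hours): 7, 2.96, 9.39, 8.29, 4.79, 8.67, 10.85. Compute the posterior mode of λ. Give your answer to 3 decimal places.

λ̂_MAP = 0.193

The Exponential(rate=λ) likelihood is ∝ λ^n e^(−λΣtᵢ). Here n = 7 and Σtᵢ = 7 + 2.96 + 9.39 + 8.29 + 4.79 + 8.67 + 10.85 = 51.95.
Posterior ∝ λ^4e^(−5λ) · λ^7e^(−51.95λ) = λ^11e^(−56.95λ), i.e. Gamma(12, 56.95).
Mode = (a−1)/b = 11/56.95 ≈ 0.193.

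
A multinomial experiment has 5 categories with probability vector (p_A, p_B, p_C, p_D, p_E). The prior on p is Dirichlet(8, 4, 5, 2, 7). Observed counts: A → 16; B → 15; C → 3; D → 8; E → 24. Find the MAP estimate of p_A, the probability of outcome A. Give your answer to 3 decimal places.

MAP estimate of p_A = 0.264

The posterior is Dirichlet(αᵢ + nᵢ) = Dirichlet(24, 19, 8, 10, 31).
For a Dirichlet(a₁,…,a_K) with all aᵢ > 1, the mode has j-th component (aⱼ − 1)/(Σaᵢ − K).
Here Σaᵢ = 92 and K = 5, so p_A = (24 − 1)/(92 − 5) = 23/87 ≈ 0.264.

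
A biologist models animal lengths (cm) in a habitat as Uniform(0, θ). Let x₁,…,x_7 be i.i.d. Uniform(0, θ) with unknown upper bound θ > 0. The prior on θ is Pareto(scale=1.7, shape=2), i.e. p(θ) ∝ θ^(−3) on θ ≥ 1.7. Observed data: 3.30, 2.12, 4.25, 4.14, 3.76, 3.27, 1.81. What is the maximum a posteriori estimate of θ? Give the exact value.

The Uniform(0, θ) likelihood is θ^(−n) for θ ≥ max(xᵢ), zero otherwise. Here max(xᵢ) = 4.25.
Posterior ∝ θ^(−3) · θ^(−7) = θ^(−10) on θ ≥ max(1.7, 4.25) = 4.25.
This density is strictly decreasing in θ, so the posterior mode lies at the lower boundary of the support.

θ̂_MAP = 4.25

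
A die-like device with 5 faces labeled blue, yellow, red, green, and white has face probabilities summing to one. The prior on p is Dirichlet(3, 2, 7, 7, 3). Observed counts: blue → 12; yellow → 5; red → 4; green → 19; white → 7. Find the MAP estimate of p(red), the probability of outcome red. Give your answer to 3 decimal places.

MAP estimate of p(red) = 0.156

The posterior is Dirichlet(αᵢ + nᵢ) = Dirichlet(15, 7, 11, 26, 10).
For a Dirichlet(a₁,…,a_K) with all aᵢ > 1, the mode has j-th component (aⱼ − 1)/(Σaᵢ − K).
Here Σaᵢ = 69 and K = 5, so p(red) = (11 − 1)/(69 − 5) = 10/64 ≈ 0.156.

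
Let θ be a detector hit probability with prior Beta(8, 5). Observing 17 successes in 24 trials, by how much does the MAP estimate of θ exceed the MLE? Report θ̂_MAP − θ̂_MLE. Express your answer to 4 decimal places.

MAP − MLE = -0.0226

Posterior is Beta(25, 12); MAP = (25−1)/(37−2) = 24/35 ≈ 0.68571.
MLE ignores the prior: θ̂_MLE = k/n = 17/24 ≈ 0.70833.
Difference = 24/35 − 17/24 = -19/840 ≈ -0.0226.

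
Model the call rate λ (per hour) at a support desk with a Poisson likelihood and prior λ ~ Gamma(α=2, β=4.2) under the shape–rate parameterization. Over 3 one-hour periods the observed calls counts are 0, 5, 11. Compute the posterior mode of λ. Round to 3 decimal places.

Σxᵢ = 0+5+11 = 16, with n = 3.
Posterior ∝ λe^(−4.2λ) · λ^16e^(−3λ) = λ^17e^(−7.2λ), i.e. Gamma(shape=18, rate=7.2).
The mode of a Gamma(a, b) with a ≥ 1 (shape–rate) is (a−1)/b = 17/7.2 ≈ 2.361.

λ̂_MAP = 2.361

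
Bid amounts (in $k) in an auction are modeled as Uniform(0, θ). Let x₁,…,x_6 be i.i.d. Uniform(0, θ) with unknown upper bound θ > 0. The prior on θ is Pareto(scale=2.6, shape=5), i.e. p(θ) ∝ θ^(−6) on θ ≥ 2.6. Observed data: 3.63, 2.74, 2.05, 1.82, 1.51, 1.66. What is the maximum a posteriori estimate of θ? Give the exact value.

The Uniform(0, θ) likelihood is θ^(−n) for θ ≥ max(xᵢ), zero otherwise. Here max(xᵢ) = 3.63.
Posterior ∝ θ^(−6) · θ^(−6) = θ^(−12) on θ ≥ max(2.6, 3.63) = 3.63.
This density is strictly decreasing in θ, so the posterior mode lies at the lower boundary of the support.

θ̂_MAP = 3.63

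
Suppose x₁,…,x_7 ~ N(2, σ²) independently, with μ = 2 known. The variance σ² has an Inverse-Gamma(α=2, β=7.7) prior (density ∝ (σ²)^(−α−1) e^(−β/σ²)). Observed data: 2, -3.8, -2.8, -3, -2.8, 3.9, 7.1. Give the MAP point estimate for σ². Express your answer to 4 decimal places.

σ̂²_MAP = 11.5185

Sum of squared deviations about the known mean: SS = (2−2)² + (-3.8−2)² + (-2.8−2)² + (-3−2)² + (-2.8−2)² + (3.9−2)² + (7.1−2)² = 134.34.
The Normal likelihood contributes (σ²)^(−n/2) exp(−SS/(2σ²)), so the posterior is Inverse-Gamma(α + n/2, β + SS/2) = Inverse-Gamma(5.5, 74.87).
The mode of Inverse-Gamma(a, b) is b/(a+1) = 74.87/6.5 ≈ 11.5185.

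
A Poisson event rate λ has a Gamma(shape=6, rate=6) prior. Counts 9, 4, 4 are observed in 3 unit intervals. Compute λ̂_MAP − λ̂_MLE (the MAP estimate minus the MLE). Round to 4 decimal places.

MAP − MLE = -3.2222

Σxᵢ = 17. Posterior is Gamma(23, 9); MAP = (23−1)/9 = 22/9 ≈ 2.44444.
MLE = x̄ = 17/3 ≈ 5.66667.
Difference = 22/9 − 17/3 = -29/9 ≈ -3.2222.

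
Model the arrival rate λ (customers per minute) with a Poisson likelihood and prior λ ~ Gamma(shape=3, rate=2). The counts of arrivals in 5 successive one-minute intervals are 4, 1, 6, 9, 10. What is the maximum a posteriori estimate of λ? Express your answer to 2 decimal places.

λ̂_MAP = 4.57

Σxᵢ = 4+1+6+9+10 = 30, with n = 5.
Posterior ∝ λ^2e^(−2λ) · λ^30e^(−5λ) = λ^32e^(−7λ), i.e. Gamma(shape=33, rate=7).
The mode of a Gamma(a, b) with a ≥ 1 (shape–rate) is (a−1)/b = 32/7 ≈ 4.57.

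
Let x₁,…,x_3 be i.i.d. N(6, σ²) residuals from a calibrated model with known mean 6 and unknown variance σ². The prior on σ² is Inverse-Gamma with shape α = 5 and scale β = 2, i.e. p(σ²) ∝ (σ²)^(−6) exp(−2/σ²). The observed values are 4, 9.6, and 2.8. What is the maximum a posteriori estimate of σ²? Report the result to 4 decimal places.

σ̂²_MAP = 2.0800

Sum of squared deviations about the known mean: SS = (4−6)² + (9.6−6)² + (2.8−6)² = 27.2.
The Normal likelihood contributes (σ²)^(−n/2) exp(−SS/(2σ²)), so the posterior is Inverse-Gamma(α + n/2, β + SS/2) = Inverse-Gamma(6.5, 15.6).
The mode of Inverse-Gamma(a, b) is b/(a+1) = 15.6/7.5 ≈ 2.0800.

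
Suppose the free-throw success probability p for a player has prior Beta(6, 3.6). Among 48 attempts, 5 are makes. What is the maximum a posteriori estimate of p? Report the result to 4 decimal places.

p̂_MAP = 0.1799

Prior: Beta(6, 3.6).
Data: 5 successes in 48 trials. The binomial likelihood contributes p^5(1−p)^43, so the posterior is Beta(6+5, 3.6+43) = Beta(11, 46.6).
For Beta(a, b) with a, b > 1 the mode is (a−1)/(a+b−2) = 10/55.6 ≈ 0.1799.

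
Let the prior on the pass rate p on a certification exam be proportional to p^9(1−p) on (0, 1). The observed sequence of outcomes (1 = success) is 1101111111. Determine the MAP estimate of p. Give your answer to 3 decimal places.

p̂_MAP = 0.900

The prior density ∝ p^9(1−p)^1 is the kernel of Beta(10, 2).
Data: 9 successes in 10 trials (from the sequence). The binomial likelihood contributes p^9(1−p)^1, so the posterior is Beta(10+9, 2+1) = Beta(19, 3).
For Beta(a, b) with a, b > 1 the mode is (a−1)/(a+b−2) = 18/20 ≈ 0.900.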